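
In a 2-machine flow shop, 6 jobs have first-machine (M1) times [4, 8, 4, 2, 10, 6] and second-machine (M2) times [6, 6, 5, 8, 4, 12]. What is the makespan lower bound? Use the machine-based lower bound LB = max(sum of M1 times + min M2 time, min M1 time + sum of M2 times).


LB1 = sum(M1 times) + min(M2 times) = 34 + 4 = 38
LB2 = min(M1 times) + sum(M2 times) = 2 + 41 = 43
Lower bound = max(LB1, LB2) = max(38, 43) = 43

43


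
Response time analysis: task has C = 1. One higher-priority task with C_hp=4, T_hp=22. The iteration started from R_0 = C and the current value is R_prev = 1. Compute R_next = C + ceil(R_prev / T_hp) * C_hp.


R_next = C + ceil(R_prev / T_hp) * C_hp
ceil(1 / 22) = ceil(0.0455) = 1
Interference = 1 * 4 = 4
R_next = 1 + 4 = 5

5


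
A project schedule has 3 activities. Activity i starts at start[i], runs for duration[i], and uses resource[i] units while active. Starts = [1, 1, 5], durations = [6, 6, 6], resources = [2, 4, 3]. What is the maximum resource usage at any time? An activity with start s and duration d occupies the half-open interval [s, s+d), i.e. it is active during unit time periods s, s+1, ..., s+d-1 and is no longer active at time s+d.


Each activity i is active on [start_i, start_i + duration_i).
Compute total resource usage per time slot:
  t=0: active resources = [], total = 0
  t=1: active resources = [2, 4], total = 6
  t=2: active resources = [2, 4], total = 6
  t=3: active resources = [2, 4], total = 6
  t=4: active resources = [2, 4], total = 6
  t=5: active resources = [2, 4, 3], total = 9
  t=6: active resources = [2, 4, 3], total = 9
  t=7: active resources = [3], total = 3
  t=8: active resources = [3], total = 3
  t=9: active resources = [3], total = 3
  t=10: active resources = [3], total = 3
Peak resource demand = 9

9


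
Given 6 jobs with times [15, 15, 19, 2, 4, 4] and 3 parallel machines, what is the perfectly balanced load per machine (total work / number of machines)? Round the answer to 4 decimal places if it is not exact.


Total processing time = 15 + 15 + 19 + 2 + 4 + 4 = 59
Number of machines = 3
Ideal balanced load = 59 / 3 = 19.6667

19.6667


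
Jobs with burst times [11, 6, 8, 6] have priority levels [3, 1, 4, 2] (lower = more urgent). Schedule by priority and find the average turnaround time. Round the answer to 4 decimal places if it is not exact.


Sort by priority (ascending = highest first):
Order: [(1, 6), (2, 6), (3, 11), (4, 8)]
Completion times:
  Priority 1, burst=6, C=6
  Priority 2, burst=6, C=12
  Priority 3, burst=11, C=23
  Priority 4, burst=8, C=31
Average turnaround = 72/4 = 18.0

18.0


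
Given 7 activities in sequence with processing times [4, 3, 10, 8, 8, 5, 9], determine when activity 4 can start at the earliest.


Activity 4 starts after activities 1 through 3 complete.
Predecessor durations: [4, 3, 10]
ES = 4 + 3 + 10 = 17

17


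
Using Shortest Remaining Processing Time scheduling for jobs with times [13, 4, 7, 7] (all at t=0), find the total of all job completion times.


Since all jobs arrive at t=0, SRPT equals SPT ordering.
SPT order: [4, 7, 7, 13]
Completion times:
  Job 1: p=4, C=4
  Job 2: p=7, C=11
  Job 3: p=7, C=18
  Job 4: p=13, C=31
Total completion time = 4 + 11 + 18 + 31 = 64

64


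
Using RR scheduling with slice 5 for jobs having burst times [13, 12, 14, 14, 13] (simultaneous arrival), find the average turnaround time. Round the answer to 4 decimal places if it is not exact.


Time quantum = 5
Execution trace:
  J1 runs 5 units, time = 5
  J2 runs 5 units, time = 10
  J3 runs 5 units, time = 15
  J4 runs 5 units, time = 20
  J5 runs 5 units, time = 25
  J1 runs 5 units, time = 30
  J2 runs 5 units, time = 35
  J3 runs 5 units, time = 40
  J4 runs 5 units, time = 45
  J5 runs 5 units, time = 50
  J1 runs 3 units, time = 53
  J2 runs 2 units, time = 55
  J3 runs 4 units, time = 59
  J4 runs 4 units, time = 63
  J5 runs 3 units, time = 66
Finish times: [53, 55, 59, 63, 66]
Average turnaround = 296/5 = 59.2

59.2


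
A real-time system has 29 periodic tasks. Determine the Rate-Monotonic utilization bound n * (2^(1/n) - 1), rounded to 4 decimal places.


Compute 2^(1/29) = 1.0241895602
Subtract 1: 1.0241895602 - 1 = 0.0241895602
Multiply by n: 29 * 0.0241895602 = 0.7014972458
Round to 4 dp: 0.7015

0.7015


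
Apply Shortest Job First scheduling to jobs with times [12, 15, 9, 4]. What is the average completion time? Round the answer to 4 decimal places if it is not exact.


SJF order (ascending): [4, 9, 12, 15]
Completion times:
  Job 1: burst=4, C=4
  Job 2: burst=9, C=13
  Job 3: burst=12, C=25
  Job 4: burst=15, C=40
Average completion = 82/4 = 20.5

20.5


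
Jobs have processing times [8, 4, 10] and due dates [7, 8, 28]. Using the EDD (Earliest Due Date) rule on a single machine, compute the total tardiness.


Sort by due date (EDD order): [(8, 7), (4, 8), (10, 28)]
Compute completion times and tardiness:
  Job 1: p=8, d=7, C=8, tardiness=max(0,8-7)=1
  Job 2: p=4, d=8, C=12, tardiness=max(0,12-8)=4
  Job 3: p=10, d=28, C=22, tardiness=max(0,22-28)=0
Total tardiness = 5

5


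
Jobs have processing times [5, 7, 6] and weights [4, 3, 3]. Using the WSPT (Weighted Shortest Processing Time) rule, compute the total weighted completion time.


Compute p/w ratios and sort ascending (WSPT): [(5, 4), (6, 3), (7, 3)]
Compute weighted completion times:
  Job (p=5,w=4): C=5, w*C=4*5=20
  Job (p=6,w=3): C=11, w*C=3*11=33
  Job (p=7,w=3): C=18, w*C=3*18=54
Total weighted completion time = 107

107


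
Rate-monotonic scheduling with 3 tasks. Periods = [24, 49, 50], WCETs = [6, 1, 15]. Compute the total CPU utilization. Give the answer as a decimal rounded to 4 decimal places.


Compute individual utilizations (exact fractions):
  Task 1: C/T = 6/24 = 1/4 (approx. 0.25)
  Task 2: C/T = 1/49 (approx. 0.0204)
  Task 3: C/T = 15/50 = 3/10 (approx. 0.3)
Total utilization U = 1/4 + 1/49 + 3/10 = 559/980
Rounded to 4 decimal places: U = 0.5704
RM (Liu & Layland) bound for 3 tasks = 0.779763; compare with U = 559/980 (approx. 0.570408)
U <= bound, so schedulable by RM sufficient condition.

0.5704


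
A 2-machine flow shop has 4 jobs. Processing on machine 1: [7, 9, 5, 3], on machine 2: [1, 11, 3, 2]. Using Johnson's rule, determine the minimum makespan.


Apply Johnson's rule:
  Group 1 (a <= b): [(2, 9, 11)]
  Group 2 (a > b): [(3, 5, 3), (4, 3, 2), (1, 7, 1)]
Optimal job order: [2, 3, 4, 1]
Schedule:
  Job 2: M1 done at 9, M2 done at 20
  Job 3: M1 done at 14, M2 done at 23
  Job 4: M1 done at 17, M2 done at 25
  Job 1: M1 done at 24, M2 done at 26
Makespan = 26

26


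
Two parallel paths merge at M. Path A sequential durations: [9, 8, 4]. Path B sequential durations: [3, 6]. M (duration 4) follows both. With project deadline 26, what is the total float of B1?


Forward pass: ES(B1) = sum of predecessors on chain B = 0
EF = ES + duration = 0 + 3 = 3
Backward pass: LF(M) = deadline = 26; LS(M) = 26 - 4 = 22
LF(B1) = LS(M) - sum(successors on chain B) = 22 - 6 = 16
LS = LF - duration = 16 - 3 = 13
Total float = LS - ES = 13 - 0 = 13

13


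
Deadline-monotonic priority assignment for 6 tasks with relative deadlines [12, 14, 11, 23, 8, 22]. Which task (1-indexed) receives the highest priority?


Sort tasks by relative deadline (ascending):
  Task 5: deadline = 8
  Task 3: deadline = 11
  Task 1: deadline = 12
  Task 2: deadline = 14
  Task 6: deadline = 22
  Task 4: deadline = 23
Priority order (highest first): [5, 3, 1, 2, 6, 4]
Highest priority task = 5

5


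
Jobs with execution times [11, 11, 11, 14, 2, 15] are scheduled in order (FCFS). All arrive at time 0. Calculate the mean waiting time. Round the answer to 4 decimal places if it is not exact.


FCFS order (as given): [11, 11, 11, 14, 2, 15]
Waiting times:
  Job 1: wait = 0
  Job 2: wait = 11
  Job 3: wait = 22
  Job 4: wait = 33
  Job 5: wait = 47
  Job 6: wait = 49
Sum of waiting times = 162
Average waiting time = 162/6 = 27.0

27.0


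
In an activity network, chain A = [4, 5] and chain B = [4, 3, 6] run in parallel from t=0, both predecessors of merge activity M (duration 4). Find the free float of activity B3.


ES(B3) = sum of predecessors on chain B = 7
EF(B3) = ES + duration = 7 + 6 = 13
Successor of B3 is M. ES(M) = max(sum(A), sum(B)) = max(9, 13) = 13
Free float = ES(successor) - EF(current) = 13 - 13 = 0

0


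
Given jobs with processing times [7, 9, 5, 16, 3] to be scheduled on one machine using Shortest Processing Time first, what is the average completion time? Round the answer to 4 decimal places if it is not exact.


Sort jobs by processing time (SPT order): [3, 5, 7, 9, 16]
Compute completion times sequentially:
  Job 1: processing = 3, completes at 3
  Job 2: processing = 5, completes at 8
  Job 3: processing = 7, completes at 15
  Job 4: processing = 9, completes at 24
  Job 5: processing = 16, completes at 40
Sum of completion times = 90
Average completion time = 90/5 = 18.0

18.0


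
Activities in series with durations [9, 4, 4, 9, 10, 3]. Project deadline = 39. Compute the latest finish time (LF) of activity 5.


LF(activity 5) = deadline - sum of successor durations
Successors: activities 6 through 6 with durations [3]
Sum of successor durations = 3
LF = 39 - 3 = 36

36


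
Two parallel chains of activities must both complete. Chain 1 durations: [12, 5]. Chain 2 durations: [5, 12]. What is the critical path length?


Path A total = 12 + 5 = 17
Path B total = 5 + 12 = 17
Critical path = longest path = max(17, 17) = 17

17


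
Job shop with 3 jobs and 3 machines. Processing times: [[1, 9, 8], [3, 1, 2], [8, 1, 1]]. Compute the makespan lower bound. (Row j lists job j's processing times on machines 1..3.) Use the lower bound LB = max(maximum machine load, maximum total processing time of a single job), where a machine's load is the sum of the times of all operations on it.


Machine loads:
  Machine 1: 1 + 3 + 8 = 12
  Machine 2: 9 + 1 + 1 = 11
  Machine 3: 8 + 2 + 1 = 11
Max machine load = 12
Job totals:
  Job 1: 18
  Job 2: 6
  Job 3: 10
Max job total = 18
Lower bound = max(12, 18) = 18

18


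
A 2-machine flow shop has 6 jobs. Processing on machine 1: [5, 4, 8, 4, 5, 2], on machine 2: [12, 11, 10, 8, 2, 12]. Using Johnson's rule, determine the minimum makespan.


Apply Johnson's rule:
  Group 1 (a <= b): [(6, 2, 12), (2, 4, 11), (4, 4, 8), (1, 5, 12), (3, 8, 10)]
  Group 2 (a > b): [(5, 5, 2)]
Optimal job order: [6, 2, 4, 1, 3, 5]
Schedule:
  Job 6: M1 done at 2, M2 done at 14
  Job 2: M1 done at 6, M2 done at 25
  Job 4: M1 done at 10, M2 done at 33
  Job 1: M1 done at 15, M2 done at 45
  Job 3: M1 done at 23, M2 done at 55
  Job 5: M1 done at 28, M2 done at 57
Makespan = 57

57


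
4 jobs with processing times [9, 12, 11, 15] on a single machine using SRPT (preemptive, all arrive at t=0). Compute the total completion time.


Since all jobs arrive at t=0, SRPT equals SPT ordering.
SPT order: [9, 11, 12, 15]
Completion times:
  Job 1: p=9, C=9
  Job 2: p=11, C=20
  Job 3: p=12, C=32
  Job 4: p=15, C=47
Total completion time = 9 + 20 + 32 + 47 = 108

108


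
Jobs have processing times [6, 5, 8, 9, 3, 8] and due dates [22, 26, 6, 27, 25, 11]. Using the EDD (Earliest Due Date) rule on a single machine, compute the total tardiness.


Sort by due date (EDD order): [(8, 6), (8, 11), (6, 22), (3, 25), (5, 26), (9, 27)]
Compute completion times and tardiness:
  Job 1: p=8, d=6, C=8, tardiness=max(0,8-6)=2
  Job 2: p=8, d=11, C=16, tardiness=max(0,16-11)=5
  Job 3: p=6, d=22, C=22, tardiness=max(0,22-22)=0
  Job 4: p=3, d=25, C=25, tardiness=max(0,25-25)=0
  Job 5: p=5, d=26, C=30, tardiness=max(0,30-26)=4
  Job 6: p=9, d=27, C=39, tardiness=max(0,39-27)=12
Total tardiness = 23

23


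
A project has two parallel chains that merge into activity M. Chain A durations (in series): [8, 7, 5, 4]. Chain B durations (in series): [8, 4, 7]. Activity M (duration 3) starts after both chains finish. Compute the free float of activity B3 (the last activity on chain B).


ES(B3) = sum of predecessors on chain B = 12
EF(B3) = ES + duration = 12 + 7 = 19
Successor of B3 is M. ES(M) = max(sum(A), sum(B)) = max(24, 19) = 24
Free float = ES(successor) - EF(current) = 24 - 19 = 5

5


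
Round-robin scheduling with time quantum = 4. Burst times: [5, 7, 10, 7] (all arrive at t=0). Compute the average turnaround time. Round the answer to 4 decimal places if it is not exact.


Time quantum = 4
Execution trace:
  J1 runs 4 units, time = 4
  J2 runs 4 units, time = 8
  J3 runs 4 units, time = 12
  J4 runs 4 units, time = 16
  J1 runs 1 units, time = 17
  J2 runs 3 units, time = 20
  J3 runs 4 units, time = 24
  J4 runs 3 units, time = 27
  J3 runs 2 units, time = 29
Finish times: [17, 20, 29, 27]
Average turnaround = 93/4 = 23.25

23.25


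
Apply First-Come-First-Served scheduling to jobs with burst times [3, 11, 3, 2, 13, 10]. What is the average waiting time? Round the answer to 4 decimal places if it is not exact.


FCFS order (as given): [3, 11, 3, 2, 13, 10]
Waiting times:
  Job 1: wait = 0
  Job 2: wait = 3
  Job 3: wait = 14
  Job 4: wait = 17
  Job 5: wait = 19
  Job 6: wait = 32
Sum of waiting times = 85
Average waiting time = 85/6 = 14.1667

14.1667


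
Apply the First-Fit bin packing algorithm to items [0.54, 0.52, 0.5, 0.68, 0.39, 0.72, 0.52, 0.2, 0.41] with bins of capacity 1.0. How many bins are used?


Place items sequentially using First-Fit:
  Item 0.54 -> new Bin 1
  Item 0.52 -> new Bin 2
  Item 0.5 -> new Bin 3
  Item 0.68 -> new Bin 4
  Item 0.39 -> Bin 1 (now 0.93)
  Item 0.72 -> new Bin 5
  Item 0.52 -> new Bin 6
  Item 0.2 -> Bin 2 (now 0.72)
  Item 0.41 -> Bin 3 (now 0.91)
Total bins used = 6

6


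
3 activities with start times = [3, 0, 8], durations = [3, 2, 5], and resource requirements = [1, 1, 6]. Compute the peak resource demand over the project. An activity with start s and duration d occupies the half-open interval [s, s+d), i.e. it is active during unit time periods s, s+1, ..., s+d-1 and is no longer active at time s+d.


Each activity i is active on [start_i, start_i + duration_i).
Compute total resource usage per time slot:
  t=0: active resources = [1], total = 1
  t=1: active resources = [1], total = 1
  t=2: active resources = [], total = 0
  t=3: active resources = [1], total = 1
  t=4: active resources = [1], total = 1
  t=5: active resources = [1], total = 1
  t=6: active resources = [], total = 0
  t=7: active resources = [], total = 0
  t=8: active resources = [6], total = 6
  t=9: active resources = [6], total = 6
  t=10: active resources = [6], total = 6
  t=11: active resources = [6], total = 6
  t=12: active resources = [6], total = 6
Peak resource demand = 6

6


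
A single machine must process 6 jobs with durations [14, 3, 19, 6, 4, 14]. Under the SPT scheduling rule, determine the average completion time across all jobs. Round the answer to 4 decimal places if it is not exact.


Sort jobs by processing time (SPT order): [3, 4, 6, 14, 14, 19]
Compute completion times sequentially:
  Job 1: processing = 3, completes at 3
  Job 2: processing = 4, completes at 7
  Job 3: processing = 6, completes at 13
  Job 4: processing = 14, completes at 27
  Job 5: processing = 14, completes at 41
  Job 6: processing = 19, completes at 60
Sum of completion times = 151
Average completion time = 151/6 = 25.1667

25.1667


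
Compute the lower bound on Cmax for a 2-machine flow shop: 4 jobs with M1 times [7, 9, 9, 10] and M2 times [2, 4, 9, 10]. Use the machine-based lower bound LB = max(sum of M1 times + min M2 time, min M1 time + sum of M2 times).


LB1 = sum(M1 times) + min(M2 times) = 35 + 2 = 37
LB2 = min(M1 times) + sum(M2 times) = 7 + 25 = 32
Lower bound = max(LB1, LB2) = max(37, 32) = 37

37


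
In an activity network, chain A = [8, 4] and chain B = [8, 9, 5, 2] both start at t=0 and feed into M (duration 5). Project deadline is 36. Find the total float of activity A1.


Forward pass: ES(A1) = sum of predecessors on chain A = 0
EF = ES + duration = 0 + 8 = 8
Backward pass: LF(M) = deadline = 36; LS(M) = 36 - 5 = 31
LF(A1) = LS(M) - sum(successors on chain A) = 31 - 4 = 27
LS = LF - duration = 27 - 8 = 19
Total float = LS - ES = 19 - 0 = 19

19


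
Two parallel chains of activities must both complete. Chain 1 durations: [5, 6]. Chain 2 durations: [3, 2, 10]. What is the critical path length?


Path A total = 5 + 6 = 11
Path B total = 3 + 2 + 10 = 15
Critical path = longest path = max(11, 15) = 15

15


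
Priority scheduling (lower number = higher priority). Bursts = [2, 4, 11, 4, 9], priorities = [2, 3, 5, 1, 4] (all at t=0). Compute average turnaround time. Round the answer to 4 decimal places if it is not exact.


Sort by priority (ascending = highest first):
Order: [(1, 4), (2, 2), (3, 4), (4, 9), (5, 11)]
Completion times:
  Priority 1, burst=4, C=4
  Priority 2, burst=2, C=6
  Priority 3, burst=4, C=10
  Priority 4, burst=9, C=19
  Priority 5, burst=11, C=30
Average turnaround = 69/5 = 13.8

13.8


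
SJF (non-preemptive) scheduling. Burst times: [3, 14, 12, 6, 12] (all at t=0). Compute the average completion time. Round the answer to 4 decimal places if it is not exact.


SJF order (ascending): [3, 6, 12, 12, 14]
Completion times:
  Job 1: burst=3, C=3
  Job 2: burst=6, C=9
  Job 3: burst=12, C=21
  Job 4: burst=12, C=33
  Job 5: burst=14, C=47
Average completion = 113/5 = 22.6

22.6


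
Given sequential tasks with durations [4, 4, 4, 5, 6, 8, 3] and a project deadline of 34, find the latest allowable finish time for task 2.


LF(activity 2) = deadline - sum of successor durations
Successors: activities 3 through 7 with durations [4, 5, 6, 8, 3]
Sum of successor durations = 26
LF = 34 - 26 = 8

8


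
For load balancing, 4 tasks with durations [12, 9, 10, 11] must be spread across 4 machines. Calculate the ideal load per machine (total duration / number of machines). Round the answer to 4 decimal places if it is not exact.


Total processing time = 12 + 9 + 10 + 11 = 42
Number of machines = 4
Ideal balanced load = 42 / 4 = 10.5

10.5


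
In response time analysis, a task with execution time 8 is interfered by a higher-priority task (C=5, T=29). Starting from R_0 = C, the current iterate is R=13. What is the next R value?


R_next = C + ceil(R_prev / T_hp) * C_hp
ceil(13 / 29) = ceil(0.4483) = 1
Interference = 1 * 5 = 5
R_next = 8 + 5 = 13
R_next = R_prev, so the iteration has converged (response time = 13).

13


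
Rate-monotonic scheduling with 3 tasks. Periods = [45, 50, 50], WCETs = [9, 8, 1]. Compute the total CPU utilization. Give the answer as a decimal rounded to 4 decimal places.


Compute individual utilizations (exact fractions):
  Task 1: C/T = 9/45 = 1/5 (approx. 0.2)
  Task 2: C/T = 8/50 = 4/25 (approx. 0.16)
  Task 3: C/T = 1/50 (approx. 0.02)
Total utilization U = 1/5 + 4/25 + 1/50 = 19/50
Rounded to 4 decimal places: U = 0.3800
RM (Liu & Layland) bound for 3 tasks = 0.779763; compare with U = 19/50 (approx. 0.380000)
U <= bound, so schedulable by RM sufficient condition.

0.3800


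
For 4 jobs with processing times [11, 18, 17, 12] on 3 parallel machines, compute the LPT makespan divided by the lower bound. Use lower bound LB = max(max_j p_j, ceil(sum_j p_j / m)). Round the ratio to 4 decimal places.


LPT order: [18, 17, 12, 11]
Machine loads after assignment: [18, 17, 23]
LPT makespan = 23
Lower bound = max(max_job, ceil(total/3)) = max(18, 20) = 20
Ratio = 23 / 20 = 1.15

1.15


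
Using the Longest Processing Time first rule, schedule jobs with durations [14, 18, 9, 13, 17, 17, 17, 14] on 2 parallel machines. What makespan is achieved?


Sort jobs in decreasing order (LPT): [18, 17, 17, 17, 14, 14, 13, 9]
Assign each job to the least loaded machine:
  Machine 1: jobs [18, 17, 14, 9], load = 58
  Machine 2: jobs [17, 17, 14, 13], load = 61
Makespan = max load = 61

61


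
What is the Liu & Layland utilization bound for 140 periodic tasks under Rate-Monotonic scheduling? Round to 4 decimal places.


Compute 2^(1/140) = 1.0049633280
Subtract 1: 1.0049633280 - 1 = 0.0049633280
Multiply by n: 140 * 0.0049633280 = 0.6948659200
Round to 4 dp: 0.6949

0.6949


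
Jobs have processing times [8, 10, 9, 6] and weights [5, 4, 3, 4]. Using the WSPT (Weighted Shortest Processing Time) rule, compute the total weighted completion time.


Compute p/w ratios and sort ascending (WSPT): [(6, 4), (8, 5), (10, 4), (9, 3)]
Compute weighted completion times:
  Job (p=6,w=4): C=6, w*C=4*6=24
  Job (p=8,w=5): C=14, w*C=5*14=70
  Job (p=10,w=4): C=24, w*C=4*24=96
  Job (p=9,w=3): C=33, w*C=3*33=99
Total weighted completion time = 289

289


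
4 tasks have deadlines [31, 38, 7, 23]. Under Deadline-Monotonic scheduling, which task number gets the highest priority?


Sort tasks by relative deadline (ascending):
  Task 3: deadline = 7
  Task 4: deadline = 23
  Task 1: deadline = 31
  Task 2: deadline = 38
Priority order (highest first): [3, 4, 1, 2]
Highest priority task = 3

3


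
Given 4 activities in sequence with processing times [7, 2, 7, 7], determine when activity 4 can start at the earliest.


Activity 4 starts after activities 1 through 3 complete.
Predecessor durations: [7, 2, 7]
ES = 7 + 2 + 7 = 16

16


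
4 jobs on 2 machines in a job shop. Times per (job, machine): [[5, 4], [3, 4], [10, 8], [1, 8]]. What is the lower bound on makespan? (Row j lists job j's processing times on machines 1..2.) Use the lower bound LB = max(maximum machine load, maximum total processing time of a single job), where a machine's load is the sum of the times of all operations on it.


Machine loads:
  Machine 1: 5 + 3 + 10 + 1 = 19
  Machine 2: 4 + 4 + 8 + 8 = 24
Max machine load = 24
Job totals:
  Job 1: 9
  Job 2: 7
  Job 3: 18
  Job 4: 9
Max job total = 18
Lower bound = max(24, 18) = 24

24


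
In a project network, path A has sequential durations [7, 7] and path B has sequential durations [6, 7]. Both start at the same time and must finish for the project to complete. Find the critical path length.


Path A total = 7 + 7 = 14
Path B total = 6 + 7 = 13
Critical path = longest path = max(14, 13) = 14

14


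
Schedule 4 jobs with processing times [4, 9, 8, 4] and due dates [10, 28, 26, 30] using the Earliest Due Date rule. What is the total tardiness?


Sort by due date (EDD order): [(4, 10), (8, 26), (9, 28), (4, 30)]
Compute completion times and tardiness:
  Job 1: p=4, d=10, C=4, tardiness=max(0,4-10)=0
  Job 2: p=8, d=26, C=12, tardiness=max(0,12-26)=0
  Job 3: p=9, d=28, C=21, tardiness=max(0,21-28)=0
  Job 4: p=4, d=30, C=25, tardiness=max(0,25-30)=0
Total tardiness = 0

0


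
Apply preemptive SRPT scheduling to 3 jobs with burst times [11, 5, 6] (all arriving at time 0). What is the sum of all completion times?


Since all jobs arrive at t=0, SRPT equals SPT ordering.
SPT order: [5, 6, 11]
Completion times:
  Job 1: p=5, C=5
  Job 2: p=6, C=11
  Job 3: p=11, C=22
Total completion time = 5 + 11 + 22 = 38

38


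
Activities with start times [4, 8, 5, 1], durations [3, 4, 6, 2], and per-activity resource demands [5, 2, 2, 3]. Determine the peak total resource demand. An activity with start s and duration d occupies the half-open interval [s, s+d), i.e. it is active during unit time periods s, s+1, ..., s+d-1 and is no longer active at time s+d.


Each activity i is active on [start_i, start_i + duration_i).
Compute total resource usage per time slot:
  t=0: active resources = [], total = 0
  t=1: active resources = [3], total = 3
  t=2: active resources = [3], total = 3
  t=3: active resources = [], total = 0
  t=4: active resources = [5], total = 5
  t=5: active resources = [5, 2], total = 7
  t=6: active resources = [5, 2], total = 7
  t=7: active resources = [2], total = 2
  t=8: active resources = [2, 2], total = 4
  t=9: active resources = [2, 2], total = 4
  t=10: active resources = [2, 2], total = 4
  t=11: active resources = [2], total = 2
Peak resource demand = 7

7


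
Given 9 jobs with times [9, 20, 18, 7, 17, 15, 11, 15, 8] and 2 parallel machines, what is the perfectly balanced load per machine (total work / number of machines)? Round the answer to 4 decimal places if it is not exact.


Total processing time = 9 + 20 + 18 + 7 + 17 + 15 + 11 + 15 + 8 = 120
Number of machines = 2
Ideal balanced load = 120 / 2 = 60.0

60.0


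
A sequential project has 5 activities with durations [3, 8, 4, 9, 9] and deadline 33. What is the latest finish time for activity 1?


LF(activity 1) = deadline - sum of successor durations
Successors: activities 2 through 5 with durations [8, 4, 9, 9]
Sum of successor durations = 30
LF = 33 - 30 = 3

3


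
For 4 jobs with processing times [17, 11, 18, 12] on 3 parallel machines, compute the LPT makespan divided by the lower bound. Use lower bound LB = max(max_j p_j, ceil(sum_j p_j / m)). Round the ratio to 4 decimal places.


LPT order: [18, 17, 12, 11]
Machine loads after assignment: [18, 17, 23]
LPT makespan = 23
Lower bound = max(max_job, ceil(total/3)) = max(18, 20) = 20
Ratio = 23 / 20 = 1.15

1.15


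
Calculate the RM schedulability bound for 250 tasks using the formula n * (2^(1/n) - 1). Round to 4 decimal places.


Compute 2^(1/250) = 1.0027764359
Subtract 1: 1.0027764359 - 1 = 0.0027764359
Multiply by n: 250 * 0.0027764359 = 0.6941089750
Round to 4 dp: 0.6941

0.6941


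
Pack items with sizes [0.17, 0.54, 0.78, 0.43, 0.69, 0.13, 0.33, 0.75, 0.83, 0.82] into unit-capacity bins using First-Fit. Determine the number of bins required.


Place items sequentially using First-Fit:
  Item 0.17 -> new Bin 1
  Item 0.54 -> Bin 1 (now 0.71)
  Item 0.78 -> new Bin 2
  Item 0.43 -> new Bin 3
  Item 0.69 -> new Bin 4
  Item 0.13 -> Bin 1 (now 0.84)
  Item 0.33 -> Bin 3 (now 0.76)
  Item 0.75 -> new Bin 5
  Item 0.83 -> new Bin 6
  Item 0.82 -> new Bin 7
Total bins used = 7

7


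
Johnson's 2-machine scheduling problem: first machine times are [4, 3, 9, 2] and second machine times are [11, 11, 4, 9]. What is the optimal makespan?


Apply Johnson's rule:
  Group 1 (a <= b): [(4, 2, 9), (2, 3, 11), (1, 4, 11)]
  Group 2 (a > b): [(3, 9, 4)]
Optimal job order: [4, 2, 1, 3]
Schedule:
  Job 4: M1 done at 2, M2 done at 11
  Job 2: M1 done at 5, M2 done at 22
  Job 1: M1 done at 9, M2 done at 33
  Job 3: M1 done at 18, M2 done at 37
Makespan = 37

37


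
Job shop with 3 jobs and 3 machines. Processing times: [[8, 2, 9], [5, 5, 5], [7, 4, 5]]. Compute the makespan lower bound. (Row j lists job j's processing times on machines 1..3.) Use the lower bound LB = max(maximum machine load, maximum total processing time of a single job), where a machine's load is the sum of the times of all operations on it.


Machine loads:
  Machine 1: 8 + 5 + 7 = 20
  Machine 2: 2 + 5 + 4 = 11
  Machine 3: 9 + 5 + 5 = 19
Max machine load = 20
Job totals:
  Job 1: 19
  Job 2: 15
  Job 3: 16
Max job total = 19
Lower bound = max(20, 19) = 20

20


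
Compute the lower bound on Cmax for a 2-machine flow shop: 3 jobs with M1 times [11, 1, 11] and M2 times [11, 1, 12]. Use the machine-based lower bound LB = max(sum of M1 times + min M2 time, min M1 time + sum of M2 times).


LB1 = sum(M1 times) + min(M2 times) = 23 + 1 = 24
LB2 = min(M1 times) + sum(M2 times) = 1 + 24 = 25
Lower bound = max(LB1, LB2) = max(24, 25) = 25

25


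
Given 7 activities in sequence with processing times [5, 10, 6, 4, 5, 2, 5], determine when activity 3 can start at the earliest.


Activity 3 starts after activities 1 through 2 complete.
Predecessor durations: [5, 10]
ES = 5 + 10 = 15

15


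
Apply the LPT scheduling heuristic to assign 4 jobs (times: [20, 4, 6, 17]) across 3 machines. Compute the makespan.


Sort jobs in decreasing order (LPT): [20, 17, 6, 4]
Assign each job to the least loaded machine:
  Machine 1: jobs [20], load = 20
  Machine 2: jobs [17], load = 17
  Machine 3: jobs [6, 4], load = 10
Makespan = max load = 20

20


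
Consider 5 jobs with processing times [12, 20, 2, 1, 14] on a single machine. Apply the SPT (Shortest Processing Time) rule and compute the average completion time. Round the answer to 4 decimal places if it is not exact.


Sort jobs by processing time (SPT order): [1, 2, 12, 14, 20]
Compute completion times sequentially:
  Job 1: processing = 1, completes at 1
  Job 2: processing = 2, completes at 3
  Job 3: processing = 12, completes at 15
  Job 4: processing = 14, completes at 29
  Job 5: processing = 20, completes at 49
Sum of completion times = 97
Average completion time = 97/5 = 19.4

19.4


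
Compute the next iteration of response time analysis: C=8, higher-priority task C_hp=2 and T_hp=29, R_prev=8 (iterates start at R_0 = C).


R_next = C + ceil(R_prev / T_hp) * C_hp
ceil(8 / 29) = ceil(0.2759) = 1
Interference = 1 * 2 = 2
R_next = 8 + 2 = 10

10


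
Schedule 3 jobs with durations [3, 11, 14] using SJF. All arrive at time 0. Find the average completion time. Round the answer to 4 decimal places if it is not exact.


SJF order (ascending): [3, 11, 14]
Completion times:
  Job 1: burst=3, C=3
  Job 2: burst=11, C=14
  Job 3: burst=14, C=28
Average completion = 45/3 = 15.0

15.0


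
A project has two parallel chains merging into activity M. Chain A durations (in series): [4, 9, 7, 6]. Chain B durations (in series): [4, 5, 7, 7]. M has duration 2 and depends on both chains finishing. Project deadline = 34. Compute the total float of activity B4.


Forward pass: ES(B4) = sum of predecessors on chain B = 16
EF = ES + duration = 16 + 7 = 23
Backward pass: LF(M) = deadline = 34; LS(M) = 34 - 2 = 32
LF(B4) = LS(M) - sum(successors on chain B) = 32 - 0 = 32
LS = LF - duration = 32 - 7 = 25
Total float = LS - ES = 25 - 16 = 9

9


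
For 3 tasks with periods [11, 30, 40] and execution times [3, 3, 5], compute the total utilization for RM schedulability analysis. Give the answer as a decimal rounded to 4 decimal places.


Compute individual utilizations (exact fractions):
  Task 1: C/T = 3/11 (approx. 0.2727)
  Task 2: C/T = 3/30 = 1/10 (approx. 0.1)
  Task 3: C/T = 5/40 = 1/8 (approx. 0.125)
Total utilization U = 3/11 + 1/10 + 1/8 = 219/440
Rounded to 4 decimal places: U = 0.4977
RM (Liu & Layland) bound for 3 tasks = 0.779763; compare with U = 219/440 (approx. 0.497727)
U <= bound, so schedulable by RM sufficient condition.

0.4977


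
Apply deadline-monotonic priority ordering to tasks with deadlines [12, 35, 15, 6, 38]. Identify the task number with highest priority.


Sort tasks by relative deadline (ascending):
  Task 4: deadline = 6
  Task 1: deadline = 12
  Task 3: deadline = 15
  Task 2: deadline = 35
  Task 5: deadline = 38
Priority order (highest first): [4, 1, 3, 2, 5]
Highest priority task = 4

4


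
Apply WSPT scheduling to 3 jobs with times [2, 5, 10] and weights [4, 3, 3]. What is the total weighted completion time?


Compute p/w ratios and sort ascending (WSPT): [(2, 4), (5, 3), (10, 3)]
Compute weighted completion times:
  Job (p=2,w=4): C=2, w*C=4*2=8
  Job (p=5,w=3): C=7, w*C=3*7=21
  Job (p=10,w=3): C=17, w*C=3*17=51
Total weighted completion time = 80

80


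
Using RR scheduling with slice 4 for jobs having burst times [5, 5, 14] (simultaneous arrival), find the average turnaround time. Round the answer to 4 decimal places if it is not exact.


Time quantum = 4
Execution trace:
  J1 runs 4 units, time = 4
  J2 runs 4 units, time = 8
  J3 runs 4 units, time = 12
  J1 runs 1 units, time = 13
  J2 runs 1 units, time = 14
  J3 runs 4 units, time = 18
  J3 runs 4 units, time = 22
  J3 runs 2 units, time = 24
Finish times: [13, 14, 24]
Average turnaround = 51/3 = 17.0

17.0


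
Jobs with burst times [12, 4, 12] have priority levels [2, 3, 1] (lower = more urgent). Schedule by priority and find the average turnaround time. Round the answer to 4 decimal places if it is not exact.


Sort by priority (ascending = highest first):
Order: [(1, 12), (2, 12), (3, 4)]
Completion times:
  Priority 1, burst=12, C=12
  Priority 2, burst=12, C=24
  Priority 3, burst=4, C=28
Average turnaround = 64/3 = 21.3333

21.3333


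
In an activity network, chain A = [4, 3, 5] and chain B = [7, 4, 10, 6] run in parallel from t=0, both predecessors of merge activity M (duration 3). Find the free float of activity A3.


ES(A3) = sum of predecessors on chain A = 7
EF(A3) = ES + duration = 7 + 5 = 12
Successor of A3 is M. ES(M) = max(sum(A), sum(B)) = max(12, 27) = 27
Free float = ES(successor) - EF(current) = 27 - 12 = 15

15


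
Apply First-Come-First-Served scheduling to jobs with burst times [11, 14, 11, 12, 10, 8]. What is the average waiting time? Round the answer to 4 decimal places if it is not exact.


FCFS order (as given): [11, 14, 11, 12, 10, 8]
Waiting times:
  Job 1: wait = 0
  Job 2: wait = 11
  Job 3: wait = 25
  Job 4: wait = 36
  Job 5: wait = 48
  Job 6: wait = 58
Sum of waiting times = 178
Average waiting time = 178/6 = 29.6667

29.6667


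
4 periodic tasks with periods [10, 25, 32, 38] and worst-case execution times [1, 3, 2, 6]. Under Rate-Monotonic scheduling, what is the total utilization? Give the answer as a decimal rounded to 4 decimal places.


Compute individual utilizations (exact fractions):
  Task 1: C/T = 1/10 (approx. 0.1)
  Task 2: C/T = 3/25 (approx. 0.12)
  Task 3: C/T = 2/32 = 1/16 (approx. 0.0625)
  Task 4: C/T = 6/38 = 3/19 (approx. 0.1579)
Total utilization U = 1/10 + 3/25 + 1/16 + 3/19 = 3347/7600
Rounded to 4 decimal places: U = 0.4404
RM (Liu & Layland) bound for 4 tasks = 0.756828; compare with U = 3347/7600 (approx. 0.440395)
U <= bound, so schedulable by RM sufficient condition.

0.4404


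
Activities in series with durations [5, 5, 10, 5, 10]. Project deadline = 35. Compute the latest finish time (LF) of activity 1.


LF(activity 1) = deadline - sum of successor durations
Successors: activities 2 through 5 with durations [5, 10, 5, 10]
Sum of successor durations = 30
LF = 35 - 30 = 5

5


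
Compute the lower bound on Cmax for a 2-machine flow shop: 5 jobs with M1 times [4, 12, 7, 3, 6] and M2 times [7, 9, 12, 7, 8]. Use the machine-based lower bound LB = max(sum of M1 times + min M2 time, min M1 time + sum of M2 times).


LB1 = sum(M1 times) + min(M2 times) = 32 + 7 = 39
LB2 = min(M1 times) + sum(M2 times) = 3 + 43 = 46
Lower bound = max(LB1, LB2) = max(39, 46) = 46

46


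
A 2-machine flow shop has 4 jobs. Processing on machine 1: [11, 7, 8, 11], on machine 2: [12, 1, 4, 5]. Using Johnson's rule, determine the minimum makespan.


Apply Johnson's rule:
  Group 1 (a <= b): [(1, 11, 12)]
  Group 2 (a > b): [(4, 11, 5), (3, 8, 4), (2, 7, 1)]
Optimal job order: [1, 4, 3, 2]
Schedule:
  Job 1: M1 done at 11, M2 done at 23
  Job 4: M1 done at 22, M2 done at 28
  Job 3: M1 done at 30, M2 done at 34
  Job 2: M1 done at 37, M2 done at 38
Makespan = 38

38


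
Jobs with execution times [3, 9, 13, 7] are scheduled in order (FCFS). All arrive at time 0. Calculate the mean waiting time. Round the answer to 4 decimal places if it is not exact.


FCFS order (as given): [3, 9, 13, 7]
Waiting times:
  Job 1: wait = 0
  Job 2: wait = 3
  Job 3: wait = 12
  Job 4: wait = 25
Sum of waiting times = 40
Average waiting time = 40/4 = 10.0

10.0


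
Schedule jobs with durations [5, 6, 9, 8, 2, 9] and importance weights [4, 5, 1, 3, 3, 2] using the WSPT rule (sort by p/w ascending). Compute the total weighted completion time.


Compute p/w ratios and sort ascending (WSPT): [(2, 3), (6, 5), (5, 4), (8, 3), (9, 2), (9, 1)]
Compute weighted completion times:
  Job (p=2,w=3): C=2, w*C=3*2=6
  Job (p=6,w=5): C=8, w*C=5*8=40
  Job (p=5,w=4): C=13, w*C=4*13=52
  Job (p=8,w=3): C=21, w*C=3*21=63
  Job (p=9,w=2): C=30, w*C=2*30=60
  Job (p=9,w=1): C=39, w*C=1*39=39
Total weighted completion time = 260

260


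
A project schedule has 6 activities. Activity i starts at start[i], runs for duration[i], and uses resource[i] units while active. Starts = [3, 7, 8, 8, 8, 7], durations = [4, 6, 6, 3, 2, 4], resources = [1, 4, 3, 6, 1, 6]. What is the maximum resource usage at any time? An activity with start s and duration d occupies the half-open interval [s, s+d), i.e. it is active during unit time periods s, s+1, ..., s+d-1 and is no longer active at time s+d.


Each activity i is active on [start_i, start_i + duration_i).
Compute total resource usage per time slot:
  t=0: active resources = [], total = 0
  t=1: active resources = [], total = 0
  t=2: active resources = [], total = 0
  t=3: active resources = [1], total = 1
  t=4: active resources = [1], total = 1
  t=5: active resources = [1], total = 1
  t=6: active resources = [1], total = 1
  t=7: active resources = [4, 6], total = 10
  t=8: active resources = [4, 3, 6, 1, 6], total = 20
  t=9: active resources = [4, 3, 6, 1, 6], total = 20
  t=10: active resources = [4, 3, 6, 6], total = 19
  t=11: active resources = [4, 3], total = 7
  t=12: active resources = [4, 3], total = 7
  t=13: active resources = [3], total = 3
Peak resource demand = 20

20


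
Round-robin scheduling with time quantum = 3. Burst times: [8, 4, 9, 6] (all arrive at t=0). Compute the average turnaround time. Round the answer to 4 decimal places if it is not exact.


Time quantum = 3
Execution trace:
  J1 runs 3 units, time = 3
  J2 runs 3 units, time = 6
  J3 runs 3 units, time = 9
  J4 runs 3 units, time = 12
  J1 runs 3 units, time = 15
  J2 runs 1 units, time = 16
  J3 runs 3 units, time = 19
  J4 runs 3 units, time = 22
  J1 runs 2 units, time = 24
  J3 runs 3 units, time = 27
Finish times: [24, 16, 27, 22]
Average turnaround = 89/4 = 22.25

22.25


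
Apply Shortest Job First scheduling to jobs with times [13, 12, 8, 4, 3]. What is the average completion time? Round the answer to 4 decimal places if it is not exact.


SJF order (ascending): [3, 4, 8, 12, 13]
Completion times:
  Job 1: burst=3, C=3
  Job 2: burst=4, C=7
  Job 3: burst=8, C=15
  Job 4: burst=12, C=27
  Job 5: burst=13, C=40
Average completion = 92/5 = 18.4

18.4


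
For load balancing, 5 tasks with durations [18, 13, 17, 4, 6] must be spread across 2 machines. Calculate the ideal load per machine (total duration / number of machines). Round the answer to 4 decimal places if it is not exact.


Total processing time = 18 + 13 + 17 + 4 + 6 = 58
Number of machines = 2
Ideal balanced load = 58 / 2 = 29.0

29.0


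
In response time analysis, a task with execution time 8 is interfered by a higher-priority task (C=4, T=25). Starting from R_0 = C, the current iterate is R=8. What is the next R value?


R_next = C + ceil(R_prev / T_hp) * C_hp
ceil(8 / 25) = ceil(0.32) = 1
Interference = 1 * 4 = 4
R_next = 8 + 4 = 12

12


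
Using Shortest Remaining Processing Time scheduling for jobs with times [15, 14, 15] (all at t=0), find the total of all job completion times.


Since all jobs arrive at t=0, SRPT equals SPT ordering.
SPT order: [14, 15, 15]
Completion times:
  Job 1: p=14, C=14
  Job 2: p=15, C=29
  Job 3: p=15, C=44
Total completion time = 14 + 29 + 44 = 87

87


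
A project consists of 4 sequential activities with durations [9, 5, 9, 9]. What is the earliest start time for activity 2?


Activity 2 starts after activities 1 through 1 complete.
Predecessor durations: [9]
ES = 9 = 9

9


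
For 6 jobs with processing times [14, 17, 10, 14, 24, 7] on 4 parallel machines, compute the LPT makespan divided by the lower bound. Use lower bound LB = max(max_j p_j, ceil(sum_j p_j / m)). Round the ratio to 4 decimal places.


LPT order: [24, 17, 14, 14, 10, 7]
Machine loads after assignment: [24, 17, 24, 21]
LPT makespan = 24
Lower bound = max(max_job, ceil(total/4)) = max(24, 22) = 24
Ratio = 24 / 24 = 1.0

1.0


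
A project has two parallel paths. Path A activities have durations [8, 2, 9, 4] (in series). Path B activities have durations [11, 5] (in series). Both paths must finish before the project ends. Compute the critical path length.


Path A total = 8 + 2 + 9 + 4 = 23
Path B total = 11 + 5 = 16
Critical path = longest path = max(23, 16) = 23

23


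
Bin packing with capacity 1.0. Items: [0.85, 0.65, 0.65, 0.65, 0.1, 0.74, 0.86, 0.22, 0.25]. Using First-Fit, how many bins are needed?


Place items sequentially using First-Fit:
  Item 0.85 -> new Bin 1
  Item 0.65 -> new Bin 2
  Item 0.65 -> new Bin 3
  Item 0.65 -> new Bin 4
  Item 0.1 -> Bin 1 (now 0.95)
  Item 0.74 -> new Bin 5
  Item 0.86 -> new Bin 6
  Item 0.22 -> Bin 2 (now 0.87)
  Item 0.25 -> Bin 3 (now 0.9)
Total bins used = 6

6
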